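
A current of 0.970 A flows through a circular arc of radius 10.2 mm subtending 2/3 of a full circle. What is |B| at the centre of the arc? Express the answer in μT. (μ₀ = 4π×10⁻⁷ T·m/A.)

The Biot–Savart field of a circular arc at its centre is B = μ₀Iφ/(4πR), with φ = 4.189 rad.
B = (4π×10⁻⁷ × 0.970 × 4.189) / (4π × 0.0102) = 3.98×10⁻⁵ T.

B ≈ 39.8 μT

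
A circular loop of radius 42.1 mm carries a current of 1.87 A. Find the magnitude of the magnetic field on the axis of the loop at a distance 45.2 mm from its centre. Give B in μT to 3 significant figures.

B ≈ 8.84 μT

On the axis of a circular loop, B = μ₀IR² / [2(R²+z²)^(3/2)].
R² + z² = (0.0421)² + (0.0452)² = 0.003815 m², and (R²+z²)^(3/2) = 2.36×10⁻⁴ m³.
B = (4π×10⁻⁷ × 1.87 × 0.001772) / (2 × 2.36×10⁻⁴) = 8.84×10⁻⁶ T.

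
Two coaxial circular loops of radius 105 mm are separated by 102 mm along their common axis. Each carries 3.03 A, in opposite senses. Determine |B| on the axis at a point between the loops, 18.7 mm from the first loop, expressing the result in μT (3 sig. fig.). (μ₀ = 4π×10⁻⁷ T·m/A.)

B ≈ 8.58 μT

Each loop contributes B = μ₀IR²/[2(R²+z²)^(3/2)] on the axis, with z measured from that loop.
Loop 1 (z = 0.0187 m): B₁ = 1.73×10⁻⁵ T. Loop 2 (z = 0.0833 m): B₂ = 8.72×10⁻⁶ T.
The fields oppose: B = |B₁ − B₂| = 8.58×10⁻⁶ T.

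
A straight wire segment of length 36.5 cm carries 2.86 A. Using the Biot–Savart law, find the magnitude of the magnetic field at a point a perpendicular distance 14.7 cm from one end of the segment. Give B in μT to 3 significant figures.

For a finite straight segment, B = (μ₀I/4πd)(sinθ₁ + sinθ₂), where θ₁, θ₂ are the angles from the perpendicular to each end.
The perpendicular foot is at one end, so the two end-offsets along the wire are 0 and L = 0.365 m.
sinθ₁ = 0/√(0²+0.147²) = 0.0000; sinθ₂ = 0.365/√(0.365²+0.147²) = 0.9276.
B = (4π×10⁻⁷ × 2.86) / (4π × 0.147) × (0.0000 + 0.9276) = 1.80×10⁻⁶ T.

B ≈ 1.80 μT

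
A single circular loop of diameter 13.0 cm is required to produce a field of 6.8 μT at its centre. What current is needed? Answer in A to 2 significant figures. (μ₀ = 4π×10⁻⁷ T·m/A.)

I ≈ 0.70 A

At the centre of a circular loop B = μ₀I/(2R), so I = 2RB/μ₀.
With R = 0.065 m, I = 2 × 0.065 × 6.80×10⁻⁶ / (4π×10⁻⁷) = 0.703 A.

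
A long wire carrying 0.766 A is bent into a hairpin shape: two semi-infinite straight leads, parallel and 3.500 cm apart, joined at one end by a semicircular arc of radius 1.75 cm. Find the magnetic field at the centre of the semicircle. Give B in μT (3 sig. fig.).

B ≈ 22.5 μT

The semicircular arc contributes B_arc = μ₀I·π/(4πR) = μ₀I/(4R) = 1.38×10⁻⁵ T.
Each semi-infinite lead is at perpendicular distance R = 0.0175 m from the centre, with the perpendicular foot at its near end, so it contributes μ₀I/(4πR); both point the same way, together 8.75×10⁻⁶ T.
Arc and leads all point the same direction: B = 1.38×10⁻⁵ + 8.75×10⁻⁶ = 2.25×10⁻⁵ T.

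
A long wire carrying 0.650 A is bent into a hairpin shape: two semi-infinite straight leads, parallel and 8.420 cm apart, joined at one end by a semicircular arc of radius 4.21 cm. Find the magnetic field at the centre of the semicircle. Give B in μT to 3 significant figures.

B ≈ 7.94 μT

The semicircular arc contributes B_arc = μ₀I·π/(4πR) = μ₀I/(4R) = 4.85×10⁻⁶ T.
Each semi-infinite lead is at perpendicular distance R = 0.0421 m from the centre, with the perpendicular foot at its near end, so it contributes μ₀I/(4πR); both point the same way, together 3.09×10⁻⁶ T.
Arc and leads all point the same direction: B = 4.85×10⁻⁶ + 3.09×10⁻⁶ = 7.94×10⁻⁶ T.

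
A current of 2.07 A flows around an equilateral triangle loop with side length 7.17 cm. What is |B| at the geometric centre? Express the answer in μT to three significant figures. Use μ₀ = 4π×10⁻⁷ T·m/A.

Each side is a finite straight segment at perpendicular distance d = a/(2 tan(π/3)) = 0.0207 m from the centre, with end-angles ±π/3.
One side contributes B₁ = (μ₀I/4πd)·2 sin(π/3) = 1.73×10⁻⁵ T.
All 3 sides add in the same direction: B = 3 × 1.73×10⁻⁵ = 5.20×10⁻⁵ T.

B ≈ 52.0 μT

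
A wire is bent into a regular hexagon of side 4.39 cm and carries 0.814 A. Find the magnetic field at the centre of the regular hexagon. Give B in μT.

Each side is a finite straight segment at perpendicular distance d = a/(2 tan(π/6)) = 0.03802 m from the centre, with end-angles ±π/6.
One side contributes B₁ = (μ₀I/4πd)·2 sin(π/6) = 2.14×10⁻⁶ T.
All 6 sides add in the same direction: B = 6 × 2.14×10⁻⁶ = 1.28×10⁻⁵ T.

B ≈ 12.8 μT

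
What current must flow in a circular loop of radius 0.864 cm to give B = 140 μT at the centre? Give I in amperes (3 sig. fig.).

I ≈ 1.93 A

At the centre of a circular loop B = μ₀I/(2R), so I = 2RB/μ₀.
With R = 0.00864 m, I = 2 × 0.00864 × 1.40×10⁻⁴ / (4π×10⁻⁷) = 1.93 A.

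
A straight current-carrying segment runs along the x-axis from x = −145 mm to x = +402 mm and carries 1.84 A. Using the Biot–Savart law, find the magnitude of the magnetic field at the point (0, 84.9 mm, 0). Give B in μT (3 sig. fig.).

B ≈ 3.99 μT

For a finite straight segment, B = (μ₀I/4πd)(sinθ₁ + sinθ₂), where θ₁, θ₂ are the angles from the perpendicular to each end.
The perpendicular distance is d = 0.0849 m; the end-offsets along the wire are a = 0.145 m and b = 0.402 m.
sinθ₁ = 0.145/√(0.145²+0.0849²) = 0.8630; sinθ₂ = 0.402/√(0.402²+0.0849²) = 0.9784.
B = (4π×10⁻⁷ × 1.84) / (4π × 0.0849) × (0.8630 + 0.9784) = 3.99×10⁻⁶ T.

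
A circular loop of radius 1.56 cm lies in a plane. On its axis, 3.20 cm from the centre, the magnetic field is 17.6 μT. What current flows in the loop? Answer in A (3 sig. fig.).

I ≈ 5.19 A

On the axis of a loop, B = μ₀IR²/[2(R²+z²)^(3/2)], so I = 2B(R²+z²)^(3/2)/(μ₀R²).
R² + z² = 0.0002434 + 0.001024 = 0.001267 m²; raised to 3/2 gives 4.51×10⁻⁵ m³.
I = 2 × 1.76×10⁻⁵ × 4.51×10⁻⁵ / (1.26×10⁻⁶ × 0.0002434) = 5.19 A.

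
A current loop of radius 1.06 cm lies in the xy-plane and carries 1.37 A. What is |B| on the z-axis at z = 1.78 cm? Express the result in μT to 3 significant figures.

B ≈ 10.9 μT

On the axis of a circular loop, B = μ₀IR² / [2(R²+z²)^(3/2)].
R² + z² = (0.0106)² + (0.0178)² = 0.0004292 m², and (R²+z²)^(3/2) = 8.89×10⁻⁶ m³.
B = (4π×10⁻⁷ × 1.37 × 0.0001124) / (2 × 8.89×10⁻⁶) = 1.09×10⁻⁵ T.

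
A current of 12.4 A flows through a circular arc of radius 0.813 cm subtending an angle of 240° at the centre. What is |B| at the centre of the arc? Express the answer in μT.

The Biot–Savart field of a circular arc at its centre is B = μ₀Iφ/(4πR), with φ = 4.189 rad.
B = (4π×10⁻⁷ × 12.4 × 4.189) / (4π × 0.00813) = 6.39×10⁻⁴ T.

B ≈ 639 μT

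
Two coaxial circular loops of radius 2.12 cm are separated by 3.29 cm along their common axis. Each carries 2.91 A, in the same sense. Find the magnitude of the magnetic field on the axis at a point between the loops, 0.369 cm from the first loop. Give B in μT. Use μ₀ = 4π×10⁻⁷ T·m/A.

B ≈ 99.9 μT

Each loop contributes B = μ₀IR²/[2(R²+z²)^(3/2)] on the axis, with z measured from that loop.
Loop 1 (z = 0.00369 m): B₁ = 8.25×10⁻⁵ T. Loop 2 (z = 0.02921 m): B₂ = 1.75×10⁻⁵ T.
The fields add: B = B₁ + B₂ = 9.99×10⁻⁵ T.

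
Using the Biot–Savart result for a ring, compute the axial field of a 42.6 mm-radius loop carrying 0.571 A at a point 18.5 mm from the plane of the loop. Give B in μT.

On the axis of a circular loop, B = μ₀IR² / [2(R²+z²)^(3/2)].
R² + z² = (0.0426)² + (0.0185)² = 0.002157 m², and (R²+z²)^(3/2) = 1.00×10⁻⁴ m³.
B = (4π×10⁻⁷ × 0.571 × 0.001815) / (2 × 1.00×10⁻⁴) = 6.50×10⁻⁶ T.

B ≈ 6.50 μT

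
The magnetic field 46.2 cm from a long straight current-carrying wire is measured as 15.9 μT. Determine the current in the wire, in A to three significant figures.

For a long straight wire B = μ₀I/(2πd), so I = 2πdB/μ₀.
I = 2π × 0.462 × 1.59×10⁻⁵ / (4π×10⁻⁷) = 36.7 A.

I ≈ 36.7 A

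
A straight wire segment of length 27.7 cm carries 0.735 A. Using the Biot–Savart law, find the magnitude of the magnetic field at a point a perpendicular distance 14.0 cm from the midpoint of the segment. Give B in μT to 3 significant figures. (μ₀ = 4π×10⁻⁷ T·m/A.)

B ≈ 0.738 μT

For a finite straight segment, B = (μ₀I/4πd)(sinθ₁ + sinθ₂), where θ₁, θ₂ are the angles from the perpendicular to each end.
The perpendicular from the point meets the wire at its midpoint, so each end is L/2 = 0.1385 m away along the wire.
sinθ₁ = 0.1385/√(0.1385²+0.14²) = 0.7033; sinθ₂ = 0.1385/√(0.1385²+0.14²) = 0.7033.
B = (4π×10⁻⁷ × 0.735) / (4π × 0.14) × (0.7033 + 0.7033) = 7.38×10⁻⁷ T.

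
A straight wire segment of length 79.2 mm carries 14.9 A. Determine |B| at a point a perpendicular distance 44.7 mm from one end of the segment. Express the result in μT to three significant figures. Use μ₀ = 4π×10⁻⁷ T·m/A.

For a finite straight segment, B = (μ₀I/4πd)(sinθ₁ + sinθ₂), where θ₁, θ₂ are the angles from the perpendicular to each end.
The perpendicular foot is at one end, so the two end-offsets along the wire are 0 and L = 0.0792 m.
sinθ₁ = 0/√(0²+0.0447²) = 0.0000; sinθ₂ = 0.0792/√(0.0792²+0.0447²) = 0.8709.
B = (4π×10⁻⁷ × 14.9) / (4π × 0.0447) × (0.0000 + 0.8709) = 2.90×10⁻⁵ T.

B ≈ 29.0 μT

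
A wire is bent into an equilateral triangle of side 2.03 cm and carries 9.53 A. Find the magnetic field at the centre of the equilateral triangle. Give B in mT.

B ≈ 0.845 mT

Each side is a finite straight segment at perpendicular distance d = a/(2 tan(π/3)) = 0.00586 m from the centre, with end-angles ±π/3.
One side contributes B₁ = (μ₀I/4πd)·2 sin(π/3) = 2.82×10⁻⁴ T.
All 3 sides add in the same direction: B = 3 × 2.82×10⁻⁴ = 8.45×10⁻⁴ T.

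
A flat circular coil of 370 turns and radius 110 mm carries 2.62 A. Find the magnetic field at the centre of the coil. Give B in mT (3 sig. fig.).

For an N-turn flat coil, B = Nμ₀I/(2R) with R = 0.11 m.
B = 370 × 1.50×10⁻⁵ T = 5.54×10⁻³ T.

B ≈ 5.54 mT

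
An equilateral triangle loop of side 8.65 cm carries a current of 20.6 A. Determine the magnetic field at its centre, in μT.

Each side is a finite straight segment at perpendicular distance d = a/(2 tan(π/3)) = 0.02497 m from the centre, with end-angles ±π/3.
One side contributes B₁ = (μ₀I/4πd)·2 sin(π/3) = 1.43×10⁻⁴ T.
All 3 sides add in the same direction: B = 3 × 1.43×10⁻⁴ = 4.29×10⁻⁴ T.

B ≈ 429 μT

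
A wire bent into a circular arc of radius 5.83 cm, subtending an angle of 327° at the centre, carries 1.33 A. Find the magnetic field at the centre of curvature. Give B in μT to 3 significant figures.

The Biot–Savart field of a circular arc at its centre is B = μ₀Iφ/(4πR), with φ = 5.707 rad.
B = (4π×10⁻⁷ × 1.33 × 5.707) / (4π × 0.0583) = 1.30×10⁻⁵ T.

B ≈ 13.0 μT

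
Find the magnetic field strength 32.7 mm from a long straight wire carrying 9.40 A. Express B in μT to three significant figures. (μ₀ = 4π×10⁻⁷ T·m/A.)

B ≈ 57.5 μT

For an infinitely long straight wire, B = μ₀I/(2πd).
B = (4π×10⁻⁷ × 9.40) / (2π × 0.0327) = 5.75×10⁻⁵ T.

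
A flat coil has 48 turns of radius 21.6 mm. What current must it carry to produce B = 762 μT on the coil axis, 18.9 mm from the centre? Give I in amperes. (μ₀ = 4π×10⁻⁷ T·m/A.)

I ≈ 1.28 A

For an N-turn coil, B = Nμ₀IR²/[2(R²+z²)^(3/2)] with R = 0.0216 m, z = 0.0189 m, so I = 2B(R²+z²)^(3/2)/(Nμ₀R²) = 2 × 7.62×10⁻⁴ × 2.36×10⁻⁵ / (48 × 4π×10⁻⁷ × 0.0004666) = 1.28 A.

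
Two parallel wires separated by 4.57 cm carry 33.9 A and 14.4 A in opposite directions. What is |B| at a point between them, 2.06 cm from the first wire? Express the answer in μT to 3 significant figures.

Each long wire gives B = μ₀I/(2πd). Distances are d₁ = 0.0206 m and d₂ = 0.0251 m.
B₁ = 3.29×10⁻⁴ T, B₂ = 1.15×10⁻⁴ T.
Between antiparallel currents both contributions point the same way, so they add. B = B₁ + B₂ = 3.29×10⁻⁴ + 1.15×10⁻⁴ = 4.44×10⁻⁴ T.

B ≈ 444 μT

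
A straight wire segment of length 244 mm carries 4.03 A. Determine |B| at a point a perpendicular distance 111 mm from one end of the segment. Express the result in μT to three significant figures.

For a finite straight segment, B = (μ₀I/4πd)(sinθ₁ + sinθ₂), where θ₁, θ₂ are the angles from the perpendicular to each end.
The perpendicular foot is at one end, so the two end-offsets along the wire are 0 and L = 0.244 m.
sinθ₁ = 0/√(0²+0.111²) = 0.0000; sinθ₂ = 0.244/√(0.244²+0.111²) = 0.9102.
B = (4π×10⁻⁷ × 4.03) / (4π × 0.111) × (0.0000 + 0.9102) = 3.30×10⁻⁶ T.

B ≈ 3.30 μT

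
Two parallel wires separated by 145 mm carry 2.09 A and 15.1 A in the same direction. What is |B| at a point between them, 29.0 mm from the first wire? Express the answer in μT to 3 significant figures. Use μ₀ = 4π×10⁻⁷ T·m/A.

B ≈ 11.6 μT

Each long wire gives B = μ₀I/(2πd). Distances are d₁ = 0.029 m and d₂ = 0.116 m.
B₁ = 1.44×10⁻⁵ T, B₂ = 2.60×10⁻⁵ T.
Between parallel currents the two contributions point in opposite directions, so they subtract. B = |B₁ − B₂| = |1.44×10⁻⁵ − 2.60×10⁻⁵| = 1.16×10⁻⁵ T.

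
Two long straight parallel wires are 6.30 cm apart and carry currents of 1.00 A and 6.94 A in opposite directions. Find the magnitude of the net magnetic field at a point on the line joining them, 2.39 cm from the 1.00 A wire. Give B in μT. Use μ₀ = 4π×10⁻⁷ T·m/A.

B ≈ 43.9 μT

Each long wire gives B = μ₀I/(2πd). Distances are d₁ = 0.0239 m and d₂ = 0.0391 m.
B₁ = 8.37×10⁻⁶ T, B₂ = 3.55×10⁻⁵ T.
Between antiparallel currents both contributions point the same way, so they add. B = B₁ + B₂ = 8.37×10⁻⁶ + 3.55×10⁻⁵ = 4.39×10⁻⁵ T.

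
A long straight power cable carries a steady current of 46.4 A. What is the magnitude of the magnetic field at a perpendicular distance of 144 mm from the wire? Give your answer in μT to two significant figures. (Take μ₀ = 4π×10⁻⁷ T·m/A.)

For an infinitely long straight wire, B = μ₀I/(2πd).
B = (4π×10⁻⁷ × 46.4) / (2π × 0.144) = 6.44×10⁻⁵ T.

B ≈ 64 μT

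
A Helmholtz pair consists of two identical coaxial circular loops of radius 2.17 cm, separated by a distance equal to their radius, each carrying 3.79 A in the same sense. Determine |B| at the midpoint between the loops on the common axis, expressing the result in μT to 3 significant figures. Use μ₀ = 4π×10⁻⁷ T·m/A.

B ≈ 157 μT

Each loop contributes B = μ₀IR²/[2(R²+z²)^(3/2)] on the axis, with z measured from that loop.
Loop 1 (z = 0.01085 m): B₁ = 7.85×10⁻⁵ T. Loop 2 (z = 0.01085 m): B₂ = 7.85×10⁻⁵ T.
The fields add: B = B₁ + B₂ = 1.57×10⁻⁴ T.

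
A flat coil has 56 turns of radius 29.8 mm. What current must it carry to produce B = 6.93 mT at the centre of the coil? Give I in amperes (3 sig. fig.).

For an N-turn coil, B = Nμ₀I/(2R) with R = 0.0298 m, so I = 2RB/(Nμ₀) = 2 × 0.0298 × 6.93×10⁻³ / (56 × 4π×10⁻⁷) = 5.87 A.

I ≈ 5.87 A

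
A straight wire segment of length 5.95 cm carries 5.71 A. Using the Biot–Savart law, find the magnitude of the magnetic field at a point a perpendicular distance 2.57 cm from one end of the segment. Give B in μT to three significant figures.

For a finite straight segment, B = (μ₀I/4πd)(sinθ₁ + sinθ₂), where θ₁, θ₂ are the angles from the perpendicular to each end.
The perpendicular foot is at one end, so the two end-offsets along the wire are 0 and L = 0.0595 m.
sinθ₁ = 0/√(0²+0.0257²) = 0.0000; sinθ₂ = 0.0595/√(0.0595²+0.0257²) = 0.9180.
B = (4π×10⁻⁷ × 5.71) / (4π × 0.0257) × (0.0000 + 0.9180) = 2.04×10⁻⁵ T.

B ≈ 20.4 μT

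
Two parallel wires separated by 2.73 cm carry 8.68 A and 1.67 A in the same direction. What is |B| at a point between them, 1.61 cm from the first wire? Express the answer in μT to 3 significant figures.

Each long wire gives B = μ₀I/(2πd). Distances are d₁ = 0.0161 m and d₂ = 0.0112 m.
B₁ = 1.08×10⁻⁴ T, B₂ = 2.98×10⁻⁵ T.
Between parallel currents the two contributions point in opposite directions, so they subtract. B = |B₁ − B₂| = |1.08×10⁻⁴ − 2.98×10⁻⁵| = 7.80×10⁻⁵ T.

B ≈ 78.0 μT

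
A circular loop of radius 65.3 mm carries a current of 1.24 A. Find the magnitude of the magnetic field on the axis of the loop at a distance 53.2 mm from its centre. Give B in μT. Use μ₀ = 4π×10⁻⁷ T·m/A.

B ≈ 5.56 μT

On the axis of a circular loop, B = μ₀IR² / [2(R²+z²)^(3/2)].
R² + z² = (0.0653)² + (0.0532)² = 0.007094 m², and (R²+z²)^(3/2) = 5.98×10⁻⁴ m³.
B = (4π×10⁻⁷ × 1.24 × 0.004264) / (2 × 5.98×10⁻⁴) = 5.56×10⁻⁶ T.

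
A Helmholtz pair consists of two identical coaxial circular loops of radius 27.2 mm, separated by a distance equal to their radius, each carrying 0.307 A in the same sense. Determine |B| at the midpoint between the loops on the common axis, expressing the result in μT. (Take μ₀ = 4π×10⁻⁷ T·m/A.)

B ≈ 10.1 μT

Each loop contributes B = μ₀IR²/[2(R²+z²)^(3/2)] on the axis, with z measured from that loop.
Loop 1 (z = 0.0136 m): B₁ = 5.07×10⁻⁶ T. Loop 2 (z = 0.0136 m): B₂ = 5.07×10⁻⁶ T.
The fields add: B = B₁ + B₂ = 1.01×10⁻⁵ T.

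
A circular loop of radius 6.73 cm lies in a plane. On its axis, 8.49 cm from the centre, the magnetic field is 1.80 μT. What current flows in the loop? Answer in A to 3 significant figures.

On the axis of a loop, B = μ₀IR²/[2(R²+z²)^(3/2)], so I = 2B(R²+z²)^(3/2)/(μ₀R²).
R² + z² = 0.004529 + 0.007208 = 0.01174 m²; raised to 3/2 gives 1.27×10⁻³ m³.
I = 2 × 1.80×10⁻⁶ × 1.27×10⁻³ / (1.26×10⁻⁶ × 0.004529) = 0.804 A.

I ≈ 0.804 A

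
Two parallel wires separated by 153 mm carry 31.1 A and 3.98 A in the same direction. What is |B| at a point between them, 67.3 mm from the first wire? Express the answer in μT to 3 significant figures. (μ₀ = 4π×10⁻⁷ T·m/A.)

Each long wire gives B = μ₀I/(2πd). Distances are d₁ = 0.0673 m and d₂ = 0.0857 m.
B₁ = 9.24×10⁻⁵ T, B₂ = 9.29×10⁻⁶ T.
Between parallel currents the two contributions point in opposite directions, so they subtract. B = |B₁ − B₂| = |9.24×10⁻⁵ − 9.29×10⁻⁶| = 8.31×10⁻⁵ T.

B ≈ 83.1 μT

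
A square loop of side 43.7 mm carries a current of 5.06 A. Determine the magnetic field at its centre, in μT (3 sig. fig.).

Each side is a finite straight segment at perpendicular distance d = a/(2 tan(π/4)) = 0.02185 m from the centre, with end-angles ±π/4.
One side contributes B₁ = (μ₀I/4πd)·2 sin(π/4) = 3.28×10⁻⁵ T.
All 4 sides add in the same direction: B = 4 × 3.28×10⁻⁵ = 1.31×10⁻⁴ T.

B ≈ 131 μT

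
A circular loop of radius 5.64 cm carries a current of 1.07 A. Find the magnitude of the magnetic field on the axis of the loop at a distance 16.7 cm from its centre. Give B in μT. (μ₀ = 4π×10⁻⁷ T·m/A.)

On the axis of a circular loop, B = μ₀IR² / [2(R²+z²)^(3/2)].
R² + z² = (0.0564)² + (0.167)² = 0.03107 m², and (R²+z²)^(3/2) = 5.48×10⁻³ m³.
B = (4π×10⁻⁷ × 1.07 × 0.003181) / (2 × 5.48×10⁻³) = 3.90×10⁻⁷ T.

B ≈ 0.390 μT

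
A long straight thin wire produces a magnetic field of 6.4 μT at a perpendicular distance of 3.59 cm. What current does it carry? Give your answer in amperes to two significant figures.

I ≈ 1.1 A

For a long straight wire B = μ₀I/(2πd), so I = 2πdB/μ₀.
I = 2π × 0.0359 × 6.40×10⁻⁶ / (4π×10⁻⁷) = 1.15 A.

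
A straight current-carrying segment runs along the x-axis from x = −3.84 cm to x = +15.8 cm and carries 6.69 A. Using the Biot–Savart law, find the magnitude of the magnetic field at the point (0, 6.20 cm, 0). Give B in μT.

For a finite straight segment, B = (μ₀I/4πd)(sinθ₁ + sinθ₂), where θ₁, θ₂ are the angles from the perpendicular to each end.
The perpendicular distance is d = 0.062 m; the end-offsets along the wire are a = 0.0384 m and b = 0.158 m.
sinθ₁ = 0.0384/√(0.0384²+0.062²) = 0.5265; sinθ₂ = 0.158/√(0.158²+0.062²) = 0.9309.
B = (4π×10⁻⁷ × 6.69) / (4π × 0.062) × (0.5265 + 0.9309) = 1.57×10⁻⁵ T.

B ≈ 15.7 μT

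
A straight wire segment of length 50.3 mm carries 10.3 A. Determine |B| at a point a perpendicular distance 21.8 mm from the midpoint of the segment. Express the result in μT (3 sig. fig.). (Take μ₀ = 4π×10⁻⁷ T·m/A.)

B ≈ 71.4 μT

For a finite straight segment, B = (μ₀I/4πd)(sinθ₁ + sinθ₂), where θ₁, θ₂ are the angles from the perpendicular to each end.
The perpendicular from the point meets the wire at its midpoint, so each end is L/2 = 0.02515 m away along the wire.
sinθ₁ = 0.02515/√(0.02515²+0.0218²) = 0.7556; sinθ₂ = 0.02515/√(0.02515²+0.0218²) = 0.7556.
B = (4π×10⁻⁷ × 10.3) / (4π × 0.0218) × (0.7556 + 0.7556) = 7.14×10⁻⁵ T.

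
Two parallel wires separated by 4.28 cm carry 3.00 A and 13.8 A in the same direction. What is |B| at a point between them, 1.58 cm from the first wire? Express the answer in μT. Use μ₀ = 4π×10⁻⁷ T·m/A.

Each long wire gives B = μ₀I/(2πd). Distances are d₁ = 0.0158 m and d₂ = 0.027 m.
B₁ = 3.80×10⁻⁵ T, B₂ = 1.02×10⁻⁴ T.
Between parallel currents the two contributions point in opposite directions, so they subtract. B = |B₁ − B₂| = |3.80×10⁻⁵ − 1.02×10⁻⁴| = 6.42×10⁻⁵ T.

B ≈ 64.2 μT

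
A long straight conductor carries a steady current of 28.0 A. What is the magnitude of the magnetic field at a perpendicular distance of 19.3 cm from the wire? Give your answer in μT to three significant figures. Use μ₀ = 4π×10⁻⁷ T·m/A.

B ≈ 29.0 μT

For an infinitely long straight wire, B = μ₀I/(2πd).
B = (4π×10⁻⁷ × 28.0) / (2π × 0.193) = 2.90×10⁻⁵ T.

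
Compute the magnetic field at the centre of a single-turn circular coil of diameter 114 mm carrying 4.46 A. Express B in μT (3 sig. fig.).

B ≈ 49.2 μT

At the centre of a circular loop the Biot–Savart law gives B = μ₀I/(2R) (so R = 0.057 m).
B = (4π×10⁻⁷ × 4.46) / (2 × 0.057) = 4.92×10⁻⁵ T.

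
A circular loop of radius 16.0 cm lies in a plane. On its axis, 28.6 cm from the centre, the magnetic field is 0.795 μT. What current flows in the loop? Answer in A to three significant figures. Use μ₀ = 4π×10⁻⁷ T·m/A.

On the axis of a loop, B = μ₀IR²/[2(R²+z²)^(3/2)], so I = 2B(R²+z²)^(3/2)/(μ₀R²).
R² + z² = 0.0256 + 0.0818 = 0.1074 m²; raised to 3/2 gives 3.52×10⁻² m³.
I = 2 × 7.95×10⁻⁷ × 3.52×10⁻² / (1.26×10⁻⁶ × 0.0256) = 1.74 A.

I ≈ 1.74 A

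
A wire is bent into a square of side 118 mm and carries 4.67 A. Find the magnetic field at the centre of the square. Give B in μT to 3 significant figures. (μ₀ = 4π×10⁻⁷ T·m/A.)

Each side is a finite straight segment at perpendicular distance d = a/(2 tan(π/4)) = 0.059 m from the centre, with end-angles ±π/4.
One side contributes B₁ = (μ₀I/4πd)·2 sin(π/4) = 1.12×10⁻⁵ T.
All 4 sides add in the same direction: B = 4 × 1.12×10⁻⁵ = 4.48×10⁻⁵ T.

B ≈ 44.8 μT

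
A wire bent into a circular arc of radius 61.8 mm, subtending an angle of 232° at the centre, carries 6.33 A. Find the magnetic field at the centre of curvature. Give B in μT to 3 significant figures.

B ≈ 41.5 μT

The Biot–Savart field of a circular arc at its centre is B = μ₀Iφ/(4πR), with φ = 4.049 rad.
B = (4π×10⁻⁷ × 6.33 × 4.049) / (4π × 0.0618) = 4.15×10⁻⁵ T.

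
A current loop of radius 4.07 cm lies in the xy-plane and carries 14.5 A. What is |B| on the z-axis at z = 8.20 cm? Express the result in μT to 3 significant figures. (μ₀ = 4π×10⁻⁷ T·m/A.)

B ≈ 19.7 μT

On the axis of a circular loop, B = μ₀IR² / [2(R²+z²)^(3/2)].
R² + z² = (0.0407)² + (0.082)² = 0.00838 m², and (R²+z²)^(3/2) = 7.67×10⁻⁴ m³.
B = (4π×10⁻⁷ × 14.5 × 0.001656) / (2 × 7.67×10⁻⁴) = 1.97×10⁻⁵ T.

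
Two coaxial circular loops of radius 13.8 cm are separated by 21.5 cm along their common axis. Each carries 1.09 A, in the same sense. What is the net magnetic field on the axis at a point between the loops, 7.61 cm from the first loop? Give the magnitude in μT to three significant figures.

B ≈ 5.07 μT

Each loop contributes B = μ₀IR²/[2(R²+z²)^(3/2)] on the axis, with z measured from that loop.
Loop 1 (z = 0.0761 m): B₁ = 3.33×10⁻⁶ T. Loop 2 (z = 0.1389 m): B₂ = 1.74×10⁻⁶ T.
The fields add: B = B₁ + B₂ = 5.07×10⁻⁶ T.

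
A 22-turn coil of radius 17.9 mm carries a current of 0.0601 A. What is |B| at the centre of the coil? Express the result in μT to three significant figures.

B ≈ 46.4 μT

For an N-turn flat coil, B = Nμ₀I/(2R) with R = 0.0179 m.
B = 22 × 2.11×10⁻⁶ T = 4.64×10⁻⁵ T.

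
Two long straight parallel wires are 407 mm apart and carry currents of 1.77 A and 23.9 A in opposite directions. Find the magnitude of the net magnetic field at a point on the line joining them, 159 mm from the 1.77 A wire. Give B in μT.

B ≈ 21.5 μT

Each long wire gives B = μ₀I/(2πd). Distances are d₁ = 0.159 m and d₂ = 0.248 m.
B₁ = 2.23×10⁻⁶ T, B₂ = 1.93×10⁻⁵ T.
Between antiparallel currents both contributions point the same way, so they add. B = B₁ + B₂ = 2.23×10⁻⁶ + 1.93×10⁻⁵ = 2.15×10⁻⁵ T.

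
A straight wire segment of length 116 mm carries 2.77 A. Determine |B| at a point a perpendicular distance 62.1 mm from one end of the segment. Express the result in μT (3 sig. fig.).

B ≈ 3.93 μT

For a finite straight segment, B = (μ₀I/4πd)(sinθ₁ + sinθ₂), where θ₁, θ₂ are the angles from the perpendicular to each end.
The perpendicular foot is at one end, so the two end-offsets along the wire are 0 and L = 0.116 m.
sinθ₁ = 0/√(0²+0.0621²) = 0.0000; sinθ₂ = 0.116/√(0.116²+0.0621²) = 0.8816.
B = (4π×10⁻⁷ × 2.77) / (4π × 0.0621) × (0.0000 + 0.8816) = 3.93×10⁻⁶ T.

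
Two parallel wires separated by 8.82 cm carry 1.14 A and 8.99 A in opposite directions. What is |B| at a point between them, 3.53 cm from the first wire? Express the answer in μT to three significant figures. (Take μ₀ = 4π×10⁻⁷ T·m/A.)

B ≈ 40.4 μT

Each long wire gives B = μ₀I/(2πd). Distances are d₁ = 0.0353 m and d₂ = 0.0529 m.
B₁ = 6.46×10⁻⁶ T, B₂ = 3.40×10⁻⁵ T.
Between antiparallel currents both contributions point the same way, so they add. B = B₁ + B₂ = 6.46×10⁻⁶ + 3.40×10⁻⁵ = 4.04×10⁻⁵ T.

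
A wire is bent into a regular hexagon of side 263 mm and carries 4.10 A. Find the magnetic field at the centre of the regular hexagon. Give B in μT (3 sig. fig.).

Each side is a finite straight segment at perpendicular distance d = a/(2 tan(π/6)) = 0.2278 m from the centre, with end-angles ±π/6.
One side contributes B₁ = (μ₀I/4πd)·2 sin(π/6) = 1.80×10⁻⁶ T.
All 6 sides add in the same direction: B = 6 × 1.80×10⁻⁶ = 1.08×10⁻⁵ T.

B ≈ 10.8 μT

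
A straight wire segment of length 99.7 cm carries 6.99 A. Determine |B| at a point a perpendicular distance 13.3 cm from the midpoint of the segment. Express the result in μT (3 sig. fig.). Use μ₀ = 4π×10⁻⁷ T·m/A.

B ≈ 10.2 μT

For a finite straight segment, B = (μ₀I/4πd)(sinθ₁ + sinθ₂), where θ₁, θ₂ are the angles from the perpendicular to each end.
The perpendicular from the point meets the wire at its midpoint, so each end is L/2 = 0.4985 m away along the wire.
sinθ₁ = 0.4985/√(0.4985²+0.133²) = 0.9662; sinθ₂ = 0.4985/√(0.4985²+0.133²) = 0.9662.
B = (4π×10⁻⁷ × 6.99) / (4π × 0.133) × (0.9662 + 0.9662) = 1.02×10⁻⁵ T.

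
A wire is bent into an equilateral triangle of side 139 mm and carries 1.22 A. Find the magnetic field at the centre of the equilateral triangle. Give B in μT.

Each side is a finite straight segment at perpendicular distance d = a/(2 tan(π/3)) = 0.04013 m from the centre, with end-angles ±π/3.
One side contributes B₁ = (μ₀I/4πd)·2 sin(π/3) = 5.27×10⁻⁶ T.
All 3 sides add in the same direction: B = 3 × 5.27×10⁻⁶ = 1.58×10⁻⁵ T.

B ≈ 15.8 μT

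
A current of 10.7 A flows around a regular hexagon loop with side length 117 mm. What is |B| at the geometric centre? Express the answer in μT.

Each side is a finite straight segment at perpendicular distance d = a/(2 tan(π/6)) = 0.1013 m from the centre, with end-angles ±π/6.
One side contributes B₁ = (μ₀I/4πd)·2 sin(π/6) = 1.06×10⁻⁵ T.
All 6 sides add in the same direction: B = 6 × 1.06×10⁻⁵ = 6.34×10⁻⁵ T.

B ≈ 63.4 μT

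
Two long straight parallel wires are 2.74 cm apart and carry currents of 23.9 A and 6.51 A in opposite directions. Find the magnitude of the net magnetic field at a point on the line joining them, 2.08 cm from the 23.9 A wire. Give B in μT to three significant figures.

B ≈ 427 μT

Each long wire gives B = μ₀I/(2πd). Distances are d₁ = 0.0208 m and d₂ = 0.0066 m.
B₁ = 2.30×10⁻⁴ T, B₂ = 1.97×10⁻⁴ T.
Between antiparallel currents both contributions point the same way, so they add. B = B₁ + B₂ = 2.30×10⁻⁴ + 1.97×10⁻⁴ = 4.27×10⁻⁴ T.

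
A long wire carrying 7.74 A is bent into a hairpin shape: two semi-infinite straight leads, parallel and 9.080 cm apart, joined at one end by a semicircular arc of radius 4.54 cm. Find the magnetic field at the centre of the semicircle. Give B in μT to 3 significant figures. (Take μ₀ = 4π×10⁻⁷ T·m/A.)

B ≈ 87.7 μT

The semicircular arc contributes B_arc = μ₀I·π/(4πR) = μ₀I/(4R) = 5.36×10⁻⁵ T.
Each semi-infinite lead is at perpendicular distance R = 0.0454 m from the centre, with the perpendicular foot at its near end, so it contributes μ₀I/(4πR); both point the same way, together 3.41×10⁻⁵ T.
Arc and leads all point the same direction: B = 5.36×10⁻⁵ + 3.41×10⁻⁵ = 8.77×10⁻⁵ T.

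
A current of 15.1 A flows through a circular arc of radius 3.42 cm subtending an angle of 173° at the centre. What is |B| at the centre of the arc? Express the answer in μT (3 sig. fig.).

The Biot–Savart field of a circular arc at its centre is B = μ₀Iφ/(4πR), with φ = 3.019 rad.
B = (4π×10⁻⁷ × 15.1 × 3.019) / (4π × 0.0342) = 1.33×10⁻⁴ T.

B ≈ 133 μT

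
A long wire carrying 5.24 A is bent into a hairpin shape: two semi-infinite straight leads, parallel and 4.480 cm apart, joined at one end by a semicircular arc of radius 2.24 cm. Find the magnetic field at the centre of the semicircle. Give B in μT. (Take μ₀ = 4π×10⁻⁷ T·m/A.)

B ≈ 120 μT

The semicircular arc contributes B_arc = μ₀I·π/(4πR) = μ₀I/(4R) = 7.35×10⁻⁵ T.
Each semi-infinite lead is at perpendicular distance R = 0.0224 m from the centre, with the perpendicular foot at its near end, so it contributes μ₀I/(4πR); both point the same way, together 4.68×10⁻⁵ T.
Arc and leads all point the same direction: B = 7.35×10⁻⁵ + 4.68×10⁻⁵ = 1.20×10⁻⁴ T.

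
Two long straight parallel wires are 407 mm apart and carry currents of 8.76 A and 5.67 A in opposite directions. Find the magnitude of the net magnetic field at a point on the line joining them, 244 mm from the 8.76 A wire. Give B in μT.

B ≈ 14.1 μT

Each long wire gives B = μ₀I/(2πd). Distances are d₁ = 0.244 m and d₂ = 0.163 m.
B₁ = 7.18×10⁻⁶ T, B₂ = 6.96×10⁻⁶ T.
Between antiparallel currents both contributions point the same way, so they add. B = B₁ + B₂ = 7.18×10⁻⁶ + 6.96×10⁻⁶ = 1.41×10⁻⁵ T.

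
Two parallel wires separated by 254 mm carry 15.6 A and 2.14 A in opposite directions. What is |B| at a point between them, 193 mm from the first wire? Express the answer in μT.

Each long wire gives B = μ₀I/(2πd). Distances are d₁ = 0.193 m and d₂ = 0.061 m.
B₁ = 1.62×10⁻⁵ T, B₂ = 7.02×10⁻⁶ T.
Between antiparallel currents both contributions point the same way, so they add. B = B₁ + B₂ = 1.62×10⁻⁵ + 7.02×10⁻⁶ = 2.32×10⁻⁵ T.

B ≈ 23.2 μT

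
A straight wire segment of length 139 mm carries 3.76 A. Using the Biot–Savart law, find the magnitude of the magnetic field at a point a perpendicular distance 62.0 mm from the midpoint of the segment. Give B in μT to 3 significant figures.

B ≈ 9.05 μT

For a finite straight segment, B = (μ₀I/4πd)(sinθ₁ + sinθ₂), where θ₁, θ₂ are the angles from the perpendicular to each end.
The perpendicular from the point meets the wire at its midpoint, so each end is L/2 = 0.0695 m away along the wire.
sinθ₁ = 0.0695/√(0.0695²+0.062²) = 0.7462; sinθ₂ = 0.0695/√(0.0695²+0.062²) = 0.7462.
B = (4π×10⁻⁷ × 3.76) / (4π × 0.062) × (0.7462 + 0.7462) = 9.05×10⁻⁶ T.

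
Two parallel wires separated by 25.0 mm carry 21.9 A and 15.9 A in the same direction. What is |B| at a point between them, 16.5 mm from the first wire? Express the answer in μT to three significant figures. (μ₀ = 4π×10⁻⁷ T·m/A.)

B ≈ 109 μT

Each long wire gives B = μ₀I/(2πd). Distances are d₁ = 0.0165 m and d₂ = 0.0085 m.
B₁ = 2.65×10⁻⁴ T, B₂ = 3.74×10⁻⁴ T.
Between parallel currents the two contributions point in opposite directions, so they subtract. B = |B₁ − B₂| = |2.65×10⁻⁴ − 3.74×10⁻⁴| = 1.09×10⁻⁴ T.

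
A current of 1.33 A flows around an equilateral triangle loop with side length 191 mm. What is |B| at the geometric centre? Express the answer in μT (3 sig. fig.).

Each side is a finite straight segment at perpendicular distance d = a/(2 tan(π/3)) = 0.05514 m from the centre, with end-angles ±π/3.
One side contributes B₁ = (μ₀I/4πd)·2 sin(π/3) = 4.18×10⁻⁶ T.
All 3 sides add in the same direction: B = 3 × 4.18×10⁻⁶ = 1.25×10⁻⁵ T.

B ≈ 12.5 μT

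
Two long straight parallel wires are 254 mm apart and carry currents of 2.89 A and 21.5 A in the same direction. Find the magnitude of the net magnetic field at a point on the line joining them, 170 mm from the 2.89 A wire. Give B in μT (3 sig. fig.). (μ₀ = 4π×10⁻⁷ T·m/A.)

B ≈ 47.8 μT

Each long wire gives B = μ₀I/(2πd). Distances are d₁ = 0.17 m and d₂ = 0.084 m.
B₁ = 3.40×10⁻⁶ T, B₂ = 5.12×10⁻⁵ T.
Between parallel currents the two contributions point in opposite directions, so they subtract. B = |B₁ − B₂| = |3.40×10⁻⁶ − 5.12×10⁻⁵| = 4.78×10⁻⁵ T.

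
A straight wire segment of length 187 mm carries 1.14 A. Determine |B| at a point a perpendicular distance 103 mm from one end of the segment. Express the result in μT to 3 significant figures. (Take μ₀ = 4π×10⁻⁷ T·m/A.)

For a finite straight segment, B = (μ₀I/4πd)(sinθ₁ + sinθ₂), where θ₁, θ₂ are the angles from the perpendicular to each end.
The perpendicular foot is at one end, so the two end-offsets along the wire are 0 and L = 0.187 m.
sinθ₁ = 0/√(0²+0.103²) = 0.0000; sinθ₂ = 0.187/√(0.187²+0.103²) = 0.8759.
B = (4π×10⁻⁷ × 1.14) / (4π × 0.103) × (0.0000 + 0.8759) = 9.69×10⁻⁷ T.

B ≈ 0.969 μT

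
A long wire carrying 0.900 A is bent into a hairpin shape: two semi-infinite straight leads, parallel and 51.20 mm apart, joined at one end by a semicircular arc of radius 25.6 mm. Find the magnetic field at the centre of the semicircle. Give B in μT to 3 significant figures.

The semicircular arc contributes B_arc = μ₀I·π/(4πR) = μ₀I/(4R) = 1.10×10⁻⁵ T.
Each semi-infinite lead is at perpendicular distance R = 0.0256 m from the centre, with the perpendicular foot at its near end, so it contributes μ₀I/(4πR); both point the same way, together 7.03×10⁻⁶ T.
Arc and leads all point the same direction: B = 1.10×10⁻⁵ + 7.03×10⁻⁶ = 1.81×10⁻⁵ T.

B ≈ 18.1 μT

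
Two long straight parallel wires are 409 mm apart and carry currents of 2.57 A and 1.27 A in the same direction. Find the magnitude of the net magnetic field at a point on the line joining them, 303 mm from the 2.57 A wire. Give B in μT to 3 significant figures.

Each long wire gives B = μ₀I/(2πd). Distances are d₁ = 0.303 m and d₂ = 0.106 m.
B₁ = 1.70×10⁻⁶ T, B₂ = 2.40×10⁻⁶ T.
Between parallel currents the two contributions point in opposite directions, so they subtract. B = |B₁ − B₂| = |1.70×10⁻⁶ − 2.40×10⁻⁶| = 7.00×10⁻⁷ T.

B ≈ 0.700 μT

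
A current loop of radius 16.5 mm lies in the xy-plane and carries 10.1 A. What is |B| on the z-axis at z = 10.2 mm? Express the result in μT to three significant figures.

On the axis of a circular loop, B = μ₀IR² / [2(R²+z²)^(3/2)].
R² + z² = (0.0165)² + (0.0102)² = 0.0003763 m², and (R²+z²)^(3/2) = 7.30×10⁻⁶ m³.
B = (4π×10⁻⁷ × 10.1 × 0.0002723) / (2 × 7.30×10⁻⁶) = 2.37×10⁻⁴ T.

B ≈ 237 μT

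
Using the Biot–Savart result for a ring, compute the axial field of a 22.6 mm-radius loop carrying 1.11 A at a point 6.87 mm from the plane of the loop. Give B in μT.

B ≈ 27.0 μT

On the axis of a circular loop, B = μ₀IR² / [2(R²+z²)^(3/2)].
R² + z² = (0.0226)² + (0.00687)² = 0.000558 m², and (R²+z²)^(3/2) = 1.32×10⁻⁵ m³.
B = (4π×10⁻⁷ × 1.11 × 0.0005108) / (2 × 1.32×10⁻⁵) = 2.70×10⁻⁵ T.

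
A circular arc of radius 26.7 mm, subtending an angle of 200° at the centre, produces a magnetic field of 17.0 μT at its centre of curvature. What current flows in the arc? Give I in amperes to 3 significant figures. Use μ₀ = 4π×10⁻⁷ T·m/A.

For a circular arc, B = μ₀Iφ/(4πR) with φ in radians; here φ = 3.491 rad.
So I = 4πRB/(μ₀φ) = 4π × 0.0267 × 1.70×10⁻⁵ / (4π×10⁻⁷ × 3.491) = 1.30 A.

I ≈ 1.30 A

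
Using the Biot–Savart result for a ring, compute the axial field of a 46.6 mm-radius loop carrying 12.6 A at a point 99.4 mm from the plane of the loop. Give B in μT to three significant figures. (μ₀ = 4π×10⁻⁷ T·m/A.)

B ≈ 13.0 μT

On the axis of a circular loop, B = μ₀IR² / [2(R²+z²)^(3/2)].
R² + z² = (0.0466)² + (0.0994)² = 0.01205 m², and (R²+z²)^(3/2) = 1.32×10⁻³ m³.
B = (4π×10⁻⁷ × 12.6 × 0.002172) / (2 × 1.32×10⁻³) = 1.30×10⁻⁵ T.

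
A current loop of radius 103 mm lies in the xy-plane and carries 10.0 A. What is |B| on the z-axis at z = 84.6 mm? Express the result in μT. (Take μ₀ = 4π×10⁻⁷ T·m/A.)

On the axis of a circular loop, B = μ₀IR² / [2(R²+z²)^(3/2)].
R² + z² = (0.103)² + (0.0846)² = 0.01777 m², and (R²+z²)^(3/2) = 2.37×10⁻³ m³.
B = (4π×10⁻⁷ × 10.0 × 0.01061) / (2 × 2.37×10⁻³) = 2.81×10⁻⁵ T.

B ≈ 28.1 μT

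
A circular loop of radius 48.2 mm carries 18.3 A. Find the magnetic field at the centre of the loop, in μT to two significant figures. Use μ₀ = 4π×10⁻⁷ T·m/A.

B ≈ 240 μT

At the centre of a circular loop the Biot–Savart law gives B = μ₀I/(2R).
B = (4π×10⁻⁷ × 18.3) / (2 × 0.0482) = 2.39×10⁻⁴ T.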